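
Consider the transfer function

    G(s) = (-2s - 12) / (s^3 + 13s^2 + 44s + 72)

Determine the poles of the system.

s = -2 + 2j, -2 - 2j, -9

The poles are the roots of the denominator s^3 + 13s^2 + 44s + 72 = 0.
Trying s = -9: the polynomial evaluates to 0, so (s + 9) is a factor.
Dividing out leaves s^2 + 4s + 8 = 0.
The quadratic formula then gives s = -2 ± 2j.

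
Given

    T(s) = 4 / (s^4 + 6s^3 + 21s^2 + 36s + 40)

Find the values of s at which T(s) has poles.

s = -2 ± 2j, -1 ± 2j

The poles are the roots of the denominator s^4 + 6s^3 + 21s^2 + 36s + 40 = 0.
No real roots exist; factor into two real quadratics: (s^2 + 4s + 8)(s^2 + 2s + 5) = 0.
Each quadratic gives a conjugate pair via the quadratic formula.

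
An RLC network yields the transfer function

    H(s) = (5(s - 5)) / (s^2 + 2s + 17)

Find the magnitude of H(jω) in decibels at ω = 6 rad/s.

|H(j6)|_dB ≈ 4.80 dB

Substitute s = j6: numerator = -25 + j30, denominator = -19 + j12.
|H(j6)| = |-25 + j30| / |-19 + j12| = 39.051 / 22.472 ≈ 1.738.
In decibels: 20·log₁₀(1.738) ≈ 4.80 dB.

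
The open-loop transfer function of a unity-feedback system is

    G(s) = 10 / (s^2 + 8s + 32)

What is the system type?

Type 0

The denominator has no factor of s at the origin — no free integrator — so this is a Type 0 system.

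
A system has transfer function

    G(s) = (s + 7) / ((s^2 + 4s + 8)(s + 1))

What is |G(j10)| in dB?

|G(j10)|_dB ≈ -38.3 dB

Substitute s = j10: numerator = 7 + j10, denominator = -492 - j880.
|G(j10)| = |7 + j10| / |-492 - j880| = 12.207 / 1008.2 ≈ 0.01211.
In decibels: 20·log₁₀(0.01211) ≈ -38.3 dB.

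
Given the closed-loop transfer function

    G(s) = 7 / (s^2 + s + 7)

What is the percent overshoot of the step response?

Comparing s^2 + s + 7 to s^2 + 2ζωₙs + ωₙ²: ωₙ = √7 ≈ 2.646 rad/s and ζ = 1/(2·√7) ≈ 0.1890.
%OS = 100·exp(−πζ/√(1−ζ²)) = 100·exp(−π·0.1890/√(1−0.1890²)) ≈ 54.6%.

%OS ≈ 54.6%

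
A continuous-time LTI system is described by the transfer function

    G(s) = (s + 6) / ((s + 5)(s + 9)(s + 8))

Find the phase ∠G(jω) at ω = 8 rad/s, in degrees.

∠G(j8) ≈ -91.50°

At s = j8: numerator = 6 + j8, denominator = -1048 + j744.
∠G = ∠num − ∠den = 53.130° − (144.63°) = -91.50°.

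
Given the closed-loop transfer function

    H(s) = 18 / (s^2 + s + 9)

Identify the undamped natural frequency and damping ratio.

ωₙ = 3 rad/s, ζ ≈ 0.1667

Compare the denominator to the standard form s^2 + 2ζωₙs + ωₙ².
ωₙ² = 9, so ωₙ = 3 rad/s.
2ζωₙ = 1, so ζ = 1/(2·3) ≈ 0.1667.
With ζ = 0.1667 the response is underdamped.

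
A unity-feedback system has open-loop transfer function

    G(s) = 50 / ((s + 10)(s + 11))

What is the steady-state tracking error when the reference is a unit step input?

G(s) has no poles at the origin.
This is a Type 0 system. Kp = lim_{s→0} G(s) = 50/110 = 5/11.
e_ss = 1/(1 + Kp) = 1/(1 + 5/11) = 11/16 ≈ 0.6875.

e_ss = 0.6875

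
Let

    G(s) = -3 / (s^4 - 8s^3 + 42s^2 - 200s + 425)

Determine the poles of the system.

s = 4 + j, 4 - j, 5j, -5j

The poles are the roots of the denominator s^4 - 8s^3 + 42s^2 - 200s + 425 = 0.
No real roots exist; factor into two real quadratics: (s^2 - 8s + 17)(s^2 + 25) = 0.
Each quadratic gives a conjugate pair via the quadratic formula.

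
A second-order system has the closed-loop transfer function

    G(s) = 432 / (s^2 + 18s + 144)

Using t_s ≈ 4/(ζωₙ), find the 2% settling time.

t_s ≈ 0.4444 s

Comparing s^2 + 18s + 144 to s^2 + 2ζωₙs + ωₙ²: ωₙ = 12 rad/s and ζ = 18/(2·12) = 0.75.
ζωₙ = 18/2 = 9, so t_s ≈ 4/(ζωₙ) = 4/9 ≈ 0.4444 s.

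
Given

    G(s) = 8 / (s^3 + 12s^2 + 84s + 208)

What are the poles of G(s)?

s = -4 ± 6j, -4

The poles are the roots of the denominator s^3 + 12s^2 + 84s + 208 = 0.
Trying s = -4: the polynomial evaluates to 0, so (s + 4) is a factor.
Dividing out leaves s^2 + 8s + 52 = 0.
The quadratic formula then gives s = -4 ± 6j.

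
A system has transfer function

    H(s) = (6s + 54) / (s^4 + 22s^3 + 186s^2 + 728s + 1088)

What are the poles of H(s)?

The poles are the roots of the denominator s^4 + 22s^3 + 186s^2 + 728s + 1088 = 0.
Trying s = -8: the polynomial evaluates to 0, so (s + 8) is a factor.
Dividing out leaves s^3 + 14s^2 + 74s + 136 = 0.
This factors further as (s^2 + 10s + 34)(s + 4) = 0.

s = -8, -5 + 3j, -5 - 3j, -4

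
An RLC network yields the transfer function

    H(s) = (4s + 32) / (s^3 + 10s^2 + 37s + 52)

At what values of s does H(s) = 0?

Set the numerator to zero: 4s + 32 = 0, i.e. 4·(s + 8) = 0.
So s = -8.

s = -8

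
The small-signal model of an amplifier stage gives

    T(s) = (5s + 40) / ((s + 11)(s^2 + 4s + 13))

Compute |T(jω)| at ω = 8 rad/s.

|T(j8)| ≈ 0.06908

Substitute s = j8: numerator = 40 + j40, denominator = -817 - j56.
|T(j8)| = |40 + j40| / |-817 - j56| = 56.569 / 818.92 ≈ 0.06908.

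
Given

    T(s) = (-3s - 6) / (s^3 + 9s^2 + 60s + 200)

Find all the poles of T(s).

The poles are the roots of the denominator s^3 + 9s^2 + 60s + 200 = 0.
Trying s = -5: the polynomial evaluates to 0, so (s + 5) is a factor.
Dividing out leaves s^2 + 4s + 40 = 0.
The quadratic formula then gives s = -2 ± 6j.

s = -2 ± 6j, -5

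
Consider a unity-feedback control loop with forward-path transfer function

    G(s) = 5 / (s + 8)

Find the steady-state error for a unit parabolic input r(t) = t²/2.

e_ss = ∞

G(s) has no poles at the origin.
This is a Type 0 system; Ka = lim_{s→0} s^2·G(s) = 0, so the steady-state error for a parabola input is infinite.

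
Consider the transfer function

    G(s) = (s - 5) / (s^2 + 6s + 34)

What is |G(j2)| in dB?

Substitute s = j2: numerator = -5 + j2, denominator = 30 + j12.
|G(j2)| = |-5 + j2| / |30 + j12| = 5.3852 / 32.311 ≈ 0.1667.
In decibels: 20·log₁₀(0.1667) ≈ -15.6 dB.

|G(j2)|_dB ≈ -15.6 dB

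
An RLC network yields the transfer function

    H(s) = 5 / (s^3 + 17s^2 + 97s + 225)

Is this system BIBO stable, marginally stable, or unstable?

stable

The denominator s^3 + 17s^2 + 97s + 225 factors as (s^2 + 8s + 25)(s + 9), giving poles at s = -4 + 3j, -4 - 3j, -9.
Since all poles lie strictly in the left half-plane, the system is stable.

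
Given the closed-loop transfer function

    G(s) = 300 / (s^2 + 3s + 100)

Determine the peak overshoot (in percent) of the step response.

%OS ≈ 62.1%

Comparing s^2 + 3s + 100 to s^2 + 2ζωₙs + ωₙ²: ωₙ = 10 rad/s and ζ = 3/(2·10) = 0.15.
%OS = 100·exp(−πζ/√(1−ζ²)) = 100·exp(−π·0.15/√(1−0.15²)) ≈ 62.1%.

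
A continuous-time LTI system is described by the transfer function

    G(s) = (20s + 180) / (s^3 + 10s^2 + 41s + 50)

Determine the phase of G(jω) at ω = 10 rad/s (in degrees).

∠G(j10) ≈ -163.8°

At s = j10: numerator = 180 + j200, denominator = -950 - j590.
∠G = ∠num − ∠den = 48.013° − (-148.16°) = 196.2°, which wraps to -163.8°.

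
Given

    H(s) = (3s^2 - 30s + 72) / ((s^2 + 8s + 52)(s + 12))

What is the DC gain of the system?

Set s = 0: H(0) = (72) / (624) = 3/26.

H(0) = 3/26 ≈ 0.1154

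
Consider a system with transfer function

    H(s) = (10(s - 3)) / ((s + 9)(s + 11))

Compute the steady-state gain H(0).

H(0) = -10/33 ≈ -0.3030

At s = 0 each factor (s + a) contributes a and each (s^2 + bs + c) contributes c.
H(0) = 10·(-3) / ((9) · (11)) = -30/99 = -10/33.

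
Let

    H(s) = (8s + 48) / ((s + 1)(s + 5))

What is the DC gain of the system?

H(0) = 48/5 ≈ 9.600

Set s = 0: H(0) = (48) / (5) = 48/5.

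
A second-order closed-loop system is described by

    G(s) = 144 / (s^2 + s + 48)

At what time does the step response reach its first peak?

Comparing s^2 + s + 48 to s^2 + 2ζωₙs + ωₙ²: ωₙ = √48 ≈ 6.928 rad/s and ζ = 1/(2·√48) ≈ 0.07217.
ζωₙ = 1/2 = 0.5, so ω_d = ωₙ√(1−ζ²) = √(ωₙ² − (ζωₙ)²) = √(48 − 0.5²) = √47.75 ≈ 6.910 rad/s.
t_p = π/ω_d = π/6.910 ≈ 0.4546 s.

t_p ≈ 0.4546 s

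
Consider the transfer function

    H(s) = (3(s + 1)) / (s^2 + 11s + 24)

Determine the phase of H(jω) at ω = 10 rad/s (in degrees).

At s = j10: numerator = 3 + j30, denominator = -76 + j110.
∠H = ∠num − ∠den = 84.289° − (124.64°) = -40.35°.

∠H(j10) ≈ -40.35°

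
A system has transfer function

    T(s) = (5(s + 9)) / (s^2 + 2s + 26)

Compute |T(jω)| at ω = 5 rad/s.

Substitute s = j5: numerator = 45 + j25, denominator = 1 + j10.
|T(j5)| = |45 + j25| / |1 + j10| = 51.478 / 10.050 ≈ 5.122.

|T(j5)| ≈ 5.122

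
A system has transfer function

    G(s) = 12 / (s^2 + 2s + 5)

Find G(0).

Set s = 0: G(0) = (12) / (5) = 12/5.

G(0) = 12/5 ≈ 2.400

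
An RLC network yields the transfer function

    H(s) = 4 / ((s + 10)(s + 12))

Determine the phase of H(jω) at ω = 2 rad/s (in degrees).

∠H(j2) ≈ -20.77°

At s = j2: numerator = 4, denominator = 116 + j44.
∠H = ∠num − ∠den = 0° − (20.772°) = -20.77°.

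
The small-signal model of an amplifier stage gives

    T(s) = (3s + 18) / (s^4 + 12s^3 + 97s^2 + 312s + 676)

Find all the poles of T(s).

s = -4 ± 6j, -2 ± 3j

The poles are the roots of the denominator s^4 + 12s^3 + 97s^2 + 312s + 676 = 0.
No real roots exist; factor into two real quadratics: (s^2 + 8s + 52)(s^2 + 4s + 13) = 0.
Each quadratic gives a conjugate pair via the quadratic formula.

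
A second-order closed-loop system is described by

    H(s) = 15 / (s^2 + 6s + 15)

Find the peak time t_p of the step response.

t_p ≈ 1.283 s

Comparing s^2 + 6s + 15 to s^2 + 2ζωₙs + ωₙ²: ωₙ = √15 ≈ 3.873 rad/s and ζ = 6/(2·√15) ≈ 0.7746.
ζωₙ = 6/2 = 3, so ω_d = ωₙ√(1−ζ²) = √(ωₙ² − (ζωₙ)²) = √(15 − 3²) = √6 ≈ 2.449 rad/s.
t_p = π/ω_d = π/2.449 ≈ 1.283 s.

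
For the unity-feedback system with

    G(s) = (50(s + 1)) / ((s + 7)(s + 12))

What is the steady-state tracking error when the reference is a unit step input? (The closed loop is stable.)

G(s) has no poles at the origin.
This is a Type 0 system. Kp = lim_{s→0} G(s) = 50/84 = 25/42.
e_ss = 1/(1 + Kp) = 1/(1 + 25/42) = 42/67 ≈ 0.6269.

e_ss = 0.6269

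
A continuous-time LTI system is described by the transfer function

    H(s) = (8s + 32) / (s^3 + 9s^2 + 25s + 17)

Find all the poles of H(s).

s = -4 + j, -4 - j, -1

The poles are the roots of the denominator s^3 + 9s^2 + 25s + 17 = 0.
Trying s = -1: the polynomial evaluates to 0, so (s + 1) is a factor.
Dividing out leaves s^2 + 8s + 17 = 0.
The quadratic formula then gives s = -4 ± 1j.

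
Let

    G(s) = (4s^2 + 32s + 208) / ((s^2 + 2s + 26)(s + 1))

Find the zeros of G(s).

s = -4 + 6j, -4 - 6j

Set the numerator to zero: 4s^2 + 32s + 208 = 0, i.e. 4·(s^2 + 8s + 52) = 0.
Factoring: (s^2 + 8s + 52) = 0.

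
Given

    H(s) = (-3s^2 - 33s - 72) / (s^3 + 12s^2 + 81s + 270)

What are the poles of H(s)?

The poles are the roots of the denominator s^3 + 12s^2 + 81s + 270 = 0.
Trying s = -6: the polynomial evaluates to 0, so (s + 6) is a factor.
Dividing out leaves s^2 + 6s + 45 = 0.
The quadratic formula then gives s = -3 ± 6j.

s = -3 + 6j, -3 - 6j, -6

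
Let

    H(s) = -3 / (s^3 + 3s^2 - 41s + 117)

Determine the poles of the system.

The poles are the roots of the denominator s^3 + 3s^2 - 41s + 117 = 0.
Trying s = -9: the polynomial evaluates to 0, so (s + 9) is a factor.
Dividing out leaves s^2 - 6s + 13 = 0.
The quadratic formula then gives s = 3 ± 2j.

s = 3 + 2j, 3 - 2j, -9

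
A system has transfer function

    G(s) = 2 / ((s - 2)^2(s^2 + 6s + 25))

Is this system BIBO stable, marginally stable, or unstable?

unstable

The poles can be read from the denominator factors: s = 2, -3 + 4j, -3 - 4j, 2.
Since the pole(s) at s = 2, 2 lie in the right half-plane, the system is unstable.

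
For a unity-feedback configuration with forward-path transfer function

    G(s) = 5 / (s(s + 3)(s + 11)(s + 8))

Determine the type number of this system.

Type 1

The denominator has 1 factor of s at the origin (free integrator), so this is a Type 1 system.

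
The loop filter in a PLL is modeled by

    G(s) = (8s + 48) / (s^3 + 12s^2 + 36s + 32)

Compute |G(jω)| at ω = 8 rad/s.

Substitute s = j8: numerator = 48 + j64, denominator = -736 - j224.
|G(j8)| = |48 + j64| / |-736 - j224| = 80 / 769.33 ≈ 0.1040.

|G(j8)| ≈ 0.1040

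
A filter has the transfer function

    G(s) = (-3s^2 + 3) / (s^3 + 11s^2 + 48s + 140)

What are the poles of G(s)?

The poles are the roots of the denominator s^3 + 11s^2 + 48s + 140 = 0.
Trying s = -7: the polynomial evaluates to 0, so (s + 7) is a factor.
Dividing out leaves s^2 + 4s + 20 = 0.
The quadratic formula then gives s = -2 ± 4j.

s = -7, -2 + 4j, -2 - 4j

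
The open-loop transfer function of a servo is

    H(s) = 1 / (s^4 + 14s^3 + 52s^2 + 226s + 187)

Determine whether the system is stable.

stable

The denominator s^4 + 14s^3 + 52s^2 + 226s + 187 factors as (s^2 + 2s + 17)(s + 1)(s + 11), giving poles at s = -1 + 4j, -1 - 4j, -1, -11.
Since all poles lie strictly in the left half-plane, the system is stable.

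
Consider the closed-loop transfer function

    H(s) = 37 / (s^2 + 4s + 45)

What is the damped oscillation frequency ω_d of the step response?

ω_d ≈ 6.403 rad/s

Comparing s^2 + 4s + 45 to s^2 + 2ζωₙs + ωₙ²: ωₙ = √45 ≈ 6.708 rad/s and ζ = 4/(2·√45) ≈ 0.2981.
ζωₙ = 4/2 = 2, so ω_d = ωₙ√(1−ζ²) = √(ωₙ² − (ζωₙ)²) = √(45 − 2²) = √41 ≈ 6.403 rad/s.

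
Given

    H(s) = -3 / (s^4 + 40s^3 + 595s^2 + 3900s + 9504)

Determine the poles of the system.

s = -9, -12, -8, -11

The poles are the roots of the denominator s^4 + 40s^3 + 595s^2 + 3900s + 9504 = 0.
Trying s = -9: the polynomial evaluates to 0, so (s + 9) is a factor.
Dividing out leaves s^3 + 31s^2 + 316s + 1056 = 0.
This factors further as (s + 12)(s + 8)(s + 11) = 0.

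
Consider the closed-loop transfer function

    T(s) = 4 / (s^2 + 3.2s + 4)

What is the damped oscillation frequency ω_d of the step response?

Comparing s^2 + 3.2s + 4 to s^2 + 2ζωₙs + ωₙ²: ωₙ = 2 rad/s and ζ = 3.2/(2·2) = 0.8.
ζωₙ = 3.2/2 = 1.6, so ω_d = ωₙ√(1−ζ²) = √(ωₙ² − (ζωₙ)²) = √(4 − 1.6²) = √1.44 = 1.200 rad/s.

ω_d = 1.200 rad/s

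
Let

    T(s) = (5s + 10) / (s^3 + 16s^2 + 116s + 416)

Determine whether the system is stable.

The denominator s^3 + 16s^2 + 116s + 416 factors as (s^2 + 8s + 52)(s + 8), giving poles at s = -4 ± 6j, -8.
Since all poles lie strictly in the left half-plane, the system is stable.

stable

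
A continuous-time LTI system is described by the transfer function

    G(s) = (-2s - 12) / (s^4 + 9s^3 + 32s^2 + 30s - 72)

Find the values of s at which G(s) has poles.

The poles are the roots of the denominator s^4 + 9s^3 + 32s^2 + 30s - 72 = 0.
Trying s = -4: the polynomial evaluates to 0, so (s + 4) is a factor.
Dividing out leaves s^3 + 5s^2 + 12s - 18 = 0.
This factors further as (s^2 + 6s + 18)(s - 1) = 0.

s = -4, -3 ± 3j, 1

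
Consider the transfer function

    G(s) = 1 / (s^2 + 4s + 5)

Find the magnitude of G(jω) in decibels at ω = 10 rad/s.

|G(j10)|_dB ≈ -40.3 dB

Substitute s = j10: numerator = 1, denominator = -95 + j40.
|G(j10)| = |1| / |-95 + j40| = 1 / 103.08 ≈ 0.009701.
In decibels: 20·log₁₀(0.009701) ≈ -40.3 dB.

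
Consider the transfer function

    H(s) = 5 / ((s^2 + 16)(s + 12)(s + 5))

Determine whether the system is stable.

marginally stable

The poles can be read from the denominator factors: s = ±4j, -12, -5.
Since the simple pole(s) at s = ±4j lie on the jω-axis with none in the right half-plane, the system is marginally stable.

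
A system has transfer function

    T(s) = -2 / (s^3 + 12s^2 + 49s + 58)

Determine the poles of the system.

The poles are the roots of the denominator s^3 + 12s^2 + 49s + 58 = 0.
Trying s = -2: the polynomial evaluates to 0, so (s + 2) is a factor.
Dividing out leaves s^2 + 10s + 29 = 0.
The quadratic formula then gives s = -5 ± 2j.

s = -5 ± 2j, -2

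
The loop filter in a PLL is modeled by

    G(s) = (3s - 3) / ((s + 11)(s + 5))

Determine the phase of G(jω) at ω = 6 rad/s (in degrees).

∠G(j6) ≈ 20.66°

At s = j6: numerator = -3 + j18, denominator = 19 + j96.
∠G = ∠num − ∠den = 99.462° − (78.805°) = 20.66°.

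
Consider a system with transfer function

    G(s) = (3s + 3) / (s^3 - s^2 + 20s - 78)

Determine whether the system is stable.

The denominator s^3 - s^2 + 20s - 78 factors as (s - 3)(s^2 + 2s + 26), giving poles at s = 3, -1 + 5j, -1 - 5j.
Since the pole(s) at s = 3 lie in the right half-plane, the system is unstable.

unstable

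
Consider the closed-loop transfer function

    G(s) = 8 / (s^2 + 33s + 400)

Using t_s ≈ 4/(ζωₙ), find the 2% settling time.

Comparing s^2 + 33s + 400 to s^2 + 2ζωₙs + ωₙ²: ωₙ = 20 rad/s and ζ = 33/(2·20) = 0.825.
ζωₙ = 33/2 = 16.5, so t_s ≈ 4/(ζωₙ) = 4/16.5 ≈ 0.2424 s.

t_s ≈ 0.2424 s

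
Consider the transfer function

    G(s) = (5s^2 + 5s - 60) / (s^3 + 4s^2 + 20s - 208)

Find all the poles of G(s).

The poles are the roots of the denominator s^3 + 4s^2 + 20s - 208 = 0.
Trying s = 4: the polynomial evaluates to 0, so (s - 4) is a factor.
Dividing out leaves s^2 + 8s + 52 = 0.
The quadratic formula then gives s = -4 ± 6j.

s = -4 + 6j, -4 - 6j, 4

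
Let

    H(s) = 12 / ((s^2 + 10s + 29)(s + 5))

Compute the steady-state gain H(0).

Set s = 0: H(0) = (12) / (145) = 12/145.

H(0) = 12/145 ≈ 0.08276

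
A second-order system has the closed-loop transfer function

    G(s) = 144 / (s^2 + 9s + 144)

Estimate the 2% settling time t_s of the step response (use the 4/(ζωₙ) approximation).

Comparing s^2 + 9s + 144 to s^2 + 2ζωₙs + ωₙ²: ωₙ = 12 rad/s and ζ = 9/(2·12) = 0.375.
ζωₙ = 9/2 = 4.5, so t_s ≈ 4/(ζωₙ) = 4/4.5 ≈ 0.8889 s.

t_s ≈ 0.8889 s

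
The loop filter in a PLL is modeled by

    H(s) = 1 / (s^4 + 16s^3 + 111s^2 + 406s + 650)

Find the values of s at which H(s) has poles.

The poles are the roots of the denominator s^4 + 16s^3 + 111s^2 + 406s + 650 = 0.
No real roots exist; factor into two real quadratics: (s^2 + 10s + 26)(s^2 + 6s + 25) = 0.
Each quadratic gives a conjugate pair via the quadratic formula.

s = -5 + j, -5 - j, -3 + 4j, -3 - 4j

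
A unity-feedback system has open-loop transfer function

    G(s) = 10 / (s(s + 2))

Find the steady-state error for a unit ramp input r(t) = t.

G(s) has one pole at the origin.
This is a Type 1 system. Kv = lim_{s→0} s·G(s) = 10/2 = 5.
e_ss = 1/Kv = 1/(5) = 1/5 ≈ 0.2000.

e_ss = 0.2000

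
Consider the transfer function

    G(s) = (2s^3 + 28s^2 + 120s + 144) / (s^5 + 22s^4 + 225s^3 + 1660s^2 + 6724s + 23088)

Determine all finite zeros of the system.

s = -2, -6, -6

Set the numerator to zero: 2s^3 + 28s^2 + 120s + 144 = 0, i.e. 2·(s^3 + 14s^2 + 60s + 72) = 0.
Factoring: (s + 2)(s + 6)^2 = 0.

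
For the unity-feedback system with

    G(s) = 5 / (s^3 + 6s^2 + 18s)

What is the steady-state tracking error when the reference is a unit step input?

G(s) has one pole at the origin.
This is a Type 1 system; for a step input the steady-state error is zero.

e_ss = 0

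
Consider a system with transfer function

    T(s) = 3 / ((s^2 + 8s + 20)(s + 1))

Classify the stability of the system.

stable

The poles can be read from the denominator factors: s = -4 ± 2j, -1.
Since all poles lie strictly in the left half-plane, the system is stable.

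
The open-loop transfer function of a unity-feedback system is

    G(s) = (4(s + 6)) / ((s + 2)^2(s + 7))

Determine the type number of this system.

The denominator has no factor of s at the origin — no free integrator — so this is a Type 0 system.

Type 0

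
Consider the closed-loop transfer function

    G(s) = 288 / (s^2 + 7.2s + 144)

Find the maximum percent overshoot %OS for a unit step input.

Comparing s^2 + 7.2s + 144 to s^2 + 2ζωₙs + ωₙ²: ωₙ = 12 rad/s and ζ = 7.2/(2·12) = 0.3.
%OS = 100·exp(−πζ/√(1−ζ²)) = 100·exp(−π·0.3/√(1−0.3²)) ≈ 37.2%.

%OS ≈ 37.2%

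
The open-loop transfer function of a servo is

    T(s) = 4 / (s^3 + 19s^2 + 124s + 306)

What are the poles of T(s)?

The poles are the roots of the denominator s^3 + 19s^2 + 124s + 306 = 0.
Trying s = -9: the polynomial evaluates to 0, so (s + 9) is a factor.
Dividing out leaves s^2 + 10s + 34 = 0.
The quadratic formula then gives s = -5 ± 3j.

s = -5 ± 3j, -9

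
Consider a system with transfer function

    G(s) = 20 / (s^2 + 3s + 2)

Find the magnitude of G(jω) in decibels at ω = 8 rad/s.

|G(j8)|_dB ≈ -10.4 dB

Substitute s = j8: numerator = 20, denominator = -62 + j24.
|G(j8)| = |20| / |-62 + j24| = 20 / 66.483 ≈ 0.3008.
In decibels: 20·log₁₀(0.3008) ≈ -10.4 dB.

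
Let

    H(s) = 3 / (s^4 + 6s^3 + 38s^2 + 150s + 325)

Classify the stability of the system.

marginally stable

The denominator s^4 + 6s^3 + 38s^2 + 150s + 325 factors as (s^2 + 25)(s^2 + 6s + 13), giving poles at s = ±5j, -3 ± 2j.
Since the simple pole(s) at s = ±5j lie on the jω-axis with none in the right half-plane, the system is marginally stable.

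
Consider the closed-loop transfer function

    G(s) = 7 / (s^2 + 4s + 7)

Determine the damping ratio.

Compare the denominator to the standard form s^2 + 2ζωₙs + ωₙ².
ωₙ² = 7, so ωₙ = √7 ≈ 2.646 rad/s.
2ζωₙ = 4, so ζ = 4/(2·√7) ≈ 0.7559.

ζ ≈ 0.7559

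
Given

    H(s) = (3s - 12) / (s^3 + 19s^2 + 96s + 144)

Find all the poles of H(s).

s = -12, -3, -4

The poles are the roots of the denominator s^3 + 19s^2 + 96s + 144 = 0.
Trying s = -12: the polynomial evaluates to 0, so (s + 12) is a factor.
Dividing out leaves s^2 + 7s + 12 = 0.
Factoring the quadratic: (s + 3)(s + 4) = 0.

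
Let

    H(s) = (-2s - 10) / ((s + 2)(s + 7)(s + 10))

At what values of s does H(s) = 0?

s = -5

Set the numerator to zero: -2s - 10 = 0, i.e. -2·(s + 5) = 0.
So s = -5.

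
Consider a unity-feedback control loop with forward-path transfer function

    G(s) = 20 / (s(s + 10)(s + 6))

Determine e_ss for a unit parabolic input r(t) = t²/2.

e_ss = ∞

G(s) has one pole at the origin.
This is a Type 1 system; Ka = lim_{s→0} s^2·G(s) = 0, so the steady-state error for a parabola input is infinite.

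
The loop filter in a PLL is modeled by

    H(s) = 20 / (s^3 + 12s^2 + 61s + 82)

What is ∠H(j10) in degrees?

At s = j10: numerator = 20, denominator = -1118 - j390.
∠H = ∠num − ∠den = 0° − (-160.77°) = 160.8°.

∠H(j10) ≈ 160.8°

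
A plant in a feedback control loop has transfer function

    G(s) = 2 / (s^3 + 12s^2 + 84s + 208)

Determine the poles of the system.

s = -4 + 6j, -4 - 6j, -4

The poles are the roots of the denominator s^3 + 12s^2 + 84s + 208 = 0.
Trying s = -4: the polynomial evaluates to 0, so (s + 4) is a factor.
Dividing out leaves s^2 + 8s + 52 = 0.
The quadratic formula then gives s = -4 ± 6j.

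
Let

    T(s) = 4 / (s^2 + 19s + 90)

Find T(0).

Set s = 0: T(0) = (4) / (90) = 2/45.

T(0) = 2/45 ≈ 0.04444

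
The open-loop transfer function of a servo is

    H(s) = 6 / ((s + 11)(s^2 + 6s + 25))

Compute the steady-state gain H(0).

H(0) = 6/275 ≈ 0.02182

At s = 0 each factor (s + a) contributes a and each (s^2 + bs + c) contributes c.
H(0) = 6·1 / ((11) · (25)) = 6/275 = 6/275.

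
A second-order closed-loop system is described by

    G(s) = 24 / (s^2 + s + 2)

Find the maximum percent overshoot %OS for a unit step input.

%OS ≈ 30.5%

Comparing s^2 + s + 2 to s^2 + 2ζωₙs + ωₙ²: ωₙ = √2 ≈ 1.414 rad/s and ζ = 1/(2·√2) ≈ 0.3536.
%OS = 100·exp(−πζ/√(1−ζ²)) = 100·exp(−π·0.3536/√(1−0.3536²)) ≈ 30.5%.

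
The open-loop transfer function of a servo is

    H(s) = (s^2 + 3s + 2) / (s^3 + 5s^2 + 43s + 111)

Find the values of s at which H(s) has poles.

s = -1 ± 6j, -3

The poles are the roots of the denominator s^3 + 5s^2 + 43s + 111 = 0.
Trying s = -3: the polynomial evaluates to 0, so (s + 3) is a factor.
Dividing out leaves s^2 + 2s + 37 = 0.
The quadratic formula then gives s = -1 ± 6j.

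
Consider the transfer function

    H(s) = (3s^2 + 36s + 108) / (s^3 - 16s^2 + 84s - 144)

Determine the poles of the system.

The poles are the roots of the denominator s^3 - 16s^2 + 84s - 144 = 0.
Trying s = 6: the polynomial evaluates to 0, so (s - 6) is a factor.
Dividing out leaves s^2 - 10s + 24 = 0.
Factoring the quadratic: (s - 6)(s - 4) = 0.

s = 6, 6, 4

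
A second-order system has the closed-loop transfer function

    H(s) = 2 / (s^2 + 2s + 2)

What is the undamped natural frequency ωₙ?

Compare the denominator to the standard form s^2 + 2ζωₙs + ωₙ².
ωₙ² = 2, so ωₙ = √2 ≈ 1.414 rad/s.

ωₙ ≈ 1.414 rad/s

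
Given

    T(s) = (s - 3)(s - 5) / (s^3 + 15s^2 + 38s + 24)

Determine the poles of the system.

s = -1, -12, -2

The poles are the roots of the denominator s^3 + 15s^2 + 38s + 24 = 0.
Trying s = -1: the polynomial evaluates to 0, so (s + 1) is a factor.
Dividing out leaves s^2 + 14s + 24 = 0.
Factoring the quadratic: (s + 12)(s + 2) = 0.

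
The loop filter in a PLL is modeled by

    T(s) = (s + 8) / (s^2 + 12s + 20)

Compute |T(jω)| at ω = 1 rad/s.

|T(j1)| ≈ 0.3588

Substitute s = j1: numerator = 8 + j1, denominator = 19 + j12.
|T(j1)| = |8 + j1| / |19 + j12| = 8.0623 / 22.472 ≈ 0.3588.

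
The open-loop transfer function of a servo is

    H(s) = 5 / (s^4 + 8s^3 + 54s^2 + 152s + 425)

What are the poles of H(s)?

The poles are the roots of the denominator s^4 + 8s^3 + 54s^2 + 152s + 425 = 0.
No real roots exist; factor into two real quadratics: (s^2 + 6s + 25)(s^2 + 2s + 17) = 0.
Each quadratic gives a conjugate pair via the quadratic formula.

s = -3 + 4j, -3 - 4j, -1 + 4j, -1 - 4j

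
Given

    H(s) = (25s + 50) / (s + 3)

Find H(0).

H(0) = 50/3 ≈ 16.67

Set s = 0: H(0) = (50) / (3) = 50/3.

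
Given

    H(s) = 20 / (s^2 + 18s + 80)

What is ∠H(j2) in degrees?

At s = j2: numerator = 20, denominator = 76 + j36.
∠H = ∠num − ∠den = 0° − (25.346°) = -25.35°.

∠H(j2) ≈ -25.35°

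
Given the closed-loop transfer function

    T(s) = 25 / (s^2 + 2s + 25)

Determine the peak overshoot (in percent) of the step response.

%OS ≈ 52.7%

Comparing s^2 + 2s + 25 to s^2 + 2ζωₙs + ωₙ²: ωₙ = 5 rad/s and ζ = 2/(2·5) = 0.2.
%OS = 100·exp(−πζ/√(1−ζ²)) = 100·exp(−π·0.2/√(1−0.2²)) ≈ 52.7%.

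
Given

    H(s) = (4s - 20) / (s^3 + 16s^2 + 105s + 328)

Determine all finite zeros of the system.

Set the numerator to zero: 4s - 20 = 0, i.e. 4·(s - 5) = 0.
So s = 5.

s = 5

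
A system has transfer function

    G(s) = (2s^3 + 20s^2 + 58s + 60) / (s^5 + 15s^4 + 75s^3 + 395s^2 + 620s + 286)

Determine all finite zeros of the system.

s = -6, -2 + j, -2 - j

Set the numerator to zero: 2s^3 + 20s^2 + 58s + 60 = 0, i.e. 2·(s^3 + 10s^2 + 29s + 30) = 0.
Factoring: (s + 6)(s^2 + 4s + 5) = 0.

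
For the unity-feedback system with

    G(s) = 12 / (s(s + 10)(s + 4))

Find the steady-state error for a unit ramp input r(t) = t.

G(s) has one pole at the origin.
This is a Type 1 system. Kv = lim_{s→0} s·G(s) = 12/40 = 3/10.
e_ss = 1/Kv = 1/(3/10) = 10/3 ≈ 3.333.

e_ss = 3.333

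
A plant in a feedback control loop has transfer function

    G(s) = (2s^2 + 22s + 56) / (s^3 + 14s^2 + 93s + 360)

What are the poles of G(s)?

s = -8, -3 + 6j, -3 - 6j

The poles are the roots of the denominator s^3 + 14s^2 + 93s + 360 = 0.
Trying s = -8: the polynomial evaluates to 0, so (s + 8) is a factor.
Dividing out leaves s^2 + 6s + 45 = 0.
The quadratic formula then gives s = -3 ± 6j.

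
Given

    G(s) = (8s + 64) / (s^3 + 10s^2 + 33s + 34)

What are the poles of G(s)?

s = -4 + j, -4 - j, -2

The poles are the roots of the denominator s^3 + 10s^2 + 33s + 34 = 0.
Trying s = -2: the polynomial evaluates to 0, so (s + 2) is a factor.
Dividing out leaves s^2 + 8s + 17 = 0.
The quadratic formula then gives s = -4 ± 1j.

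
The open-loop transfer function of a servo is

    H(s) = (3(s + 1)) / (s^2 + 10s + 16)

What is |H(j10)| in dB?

|H(j10)|_dB ≈ -12.7 dB

Substitute s = j10: numerator = 3 + j30, denominator = -84 + j100.
|H(j10)| = |3 + j30| / |-84 + j100| = 30.150 / 130.60 ≈ 0.2309.
In decibels: 20·log₁₀(0.2309) ≈ -12.7 dB.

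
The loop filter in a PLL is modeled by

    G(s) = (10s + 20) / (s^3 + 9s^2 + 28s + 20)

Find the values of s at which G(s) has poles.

s = -4 + 2j, -4 - 2j, -1

The poles are the roots of the denominator s^3 + 9s^2 + 28s + 20 = 0.
Trying s = -1: the polynomial evaluates to 0, so (s + 1) is a factor.
Dividing out leaves s^2 + 8s + 20 = 0.
The quadratic formula then gives s = -4 ± 2j.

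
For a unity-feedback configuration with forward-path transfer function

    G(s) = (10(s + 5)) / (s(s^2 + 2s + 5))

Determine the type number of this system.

The denominator has 1 factor of s at the origin (free integrator), so this is a Type 1 system.

Type 1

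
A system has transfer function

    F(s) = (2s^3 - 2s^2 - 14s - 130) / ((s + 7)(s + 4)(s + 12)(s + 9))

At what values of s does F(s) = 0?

s = 5, -2 ± 3j

Set the numerator to zero: 2s^3 - 2s^2 - 14s - 130 = 0, i.e. 2·(s^3 - s^2 - 7s - 65) = 0.
Factoring: (s - 5)(s^2 + 4s + 13) = 0.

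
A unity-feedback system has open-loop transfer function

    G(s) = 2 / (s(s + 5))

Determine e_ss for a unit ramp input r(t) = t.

e_ss = 2.500

G(s) has one pole at the origin.
This is a Type 1 system. Kv = lim_{s→0} s·G(s) = 2/5.
e_ss = 1/Kv = 1/(2/5) = 5/2 ≈ 2.500.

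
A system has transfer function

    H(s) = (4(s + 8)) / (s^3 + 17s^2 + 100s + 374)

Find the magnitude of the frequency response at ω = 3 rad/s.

Substitute s = j3: numerator = 32 + j12, denominator = 221 + j273.
|H(j3)| = |32 + j12| / |221 + j273| = 34.176 / 351.24 ≈ 0.09730.

|H(j3)| ≈ 0.09730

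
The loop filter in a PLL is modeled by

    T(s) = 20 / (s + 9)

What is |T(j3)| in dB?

Substitute s = j3: numerator = 20, denominator = 9 + j3.
|T(j3)| = |20| / |9 + j3| = 20 / 9.4868 ≈ 2.108.
In decibels: 20·log₁₀(2.108) ≈ 6.48 dB.

|T(j3)|_dB ≈ 6.48 dB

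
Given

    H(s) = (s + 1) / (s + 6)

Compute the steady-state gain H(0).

H(0) = 1/6 ≈ 0.1667

Set s = 0: H(0) = (1) / (6) = 1/6.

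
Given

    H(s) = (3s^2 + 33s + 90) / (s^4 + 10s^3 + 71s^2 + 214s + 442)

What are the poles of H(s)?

The poles are the roots of the denominator s^4 + 10s^3 + 71s^2 + 214s + 442 = 0.
No real roots exist; factor into two real quadratics: (s^2 + 4s + 13)(s^2 + 6s + 34) = 0.
Each quadratic gives a conjugate pair via the quadratic formula.

s = -2 ± 3j, -3 ± 5j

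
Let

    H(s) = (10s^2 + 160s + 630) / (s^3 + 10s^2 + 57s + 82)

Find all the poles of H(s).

The poles are the roots of the denominator s^3 + 10s^2 + 57s + 82 = 0.
Trying s = -2: the polynomial evaluates to 0, so (s + 2) is a factor.
Dividing out leaves s^2 + 8s + 41 = 0.
The quadratic formula then gives s = -4 ± 5j.

s = -4 ± 5j, -2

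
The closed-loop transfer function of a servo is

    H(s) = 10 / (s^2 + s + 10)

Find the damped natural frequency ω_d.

Comparing s^2 + s + 10 to s^2 + 2ζωₙs + ωₙ²: ωₙ = √10 ≈ 3.162 rad/s and ζ = 1/(2·√10) ≈ 0.1581.
ζωₙ = 1/2 = 0.5, so ω_d = ωₙ√(1−ζ²) = √(ωₙ² − (ζωₙ)²) = √(10 − 0.5²) = √9.75 ≈ 3.122 rad/s.

ω_d ≈ 3.122 rad/s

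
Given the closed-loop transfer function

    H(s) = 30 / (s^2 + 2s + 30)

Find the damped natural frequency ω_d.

ω_d ≈ 5.385 rad/s

Comparing s^2 + 2s + 30 to s^2 + 2ζωₙs + ωₙ²: ωₙ = √30 ≈ 5.477 rad/s and ζ = 2/(2·√30) ≈ 0.1826.
ζωₙ = 2/2 = 1, so ω_d = ωₙ√(1−ζ²) = √(ωₙ² − (ζωₙ)²) = √(30 − 1²) = √29 ≈ 5.385 rad/s.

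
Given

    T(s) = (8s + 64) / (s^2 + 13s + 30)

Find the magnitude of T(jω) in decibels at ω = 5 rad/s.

Substitute s = j5: numerator = 64 + j40, denominator = 5 + j65.
|T(j5)| = |64 + j40| / |5 + j65| = 75.472 / 65.192 ≈ 1.158.
In decibels: 20·log₁₀(1.158) ≈ 1.27 dB.

|T(j5)|_dB ≈ 1.27 dB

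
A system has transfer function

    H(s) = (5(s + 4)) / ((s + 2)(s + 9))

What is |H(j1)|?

Substitute s = j1: numerator = 20 + j5, denominator = 17 + j11.
|H(j1)| = |20 + j5| / |17 + j11| = 20.616 / 20.248 ≈ 1.018.

|H(j1)| ≈ 1.018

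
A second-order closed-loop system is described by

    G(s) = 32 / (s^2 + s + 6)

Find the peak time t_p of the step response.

t_p ≈ 1.310 s

Comparing s^2 + s + 6 to s^2 + 2ζωₙs + ωₙ²: ωₙ = √6 ≈ 2.449 rad/s and ζ = 1/(2·√6) ≈ 0.2041.
ζωₙ = 1/2 = 0.5, so ω_d = ωₙ√(1−ζ²) = √(ωₙ² − (ζωₙ)²) = √(6 − 0.5²) = √5.75 ≈ 2.398 rad/s.
t_p = π/ω_d = π/2.398 ≈ 1.310 s.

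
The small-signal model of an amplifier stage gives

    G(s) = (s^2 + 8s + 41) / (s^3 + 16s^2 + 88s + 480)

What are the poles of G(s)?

s = -2 ± 6j, -12

The poles are the roots of the denominator s^3 + 16s^2 + 88s + 480 = 0.
Trying s = -12: the polynomial evaluates to 0, so (s + 12) is a factor.
Dividing out leaves s^2 + 4s + 40 = 0.
The quadratic formula then gives s = -2 ± 6j.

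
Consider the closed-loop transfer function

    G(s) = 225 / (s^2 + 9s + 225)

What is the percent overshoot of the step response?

%OS ≈ 37.2%

Comparing s^2 + 9s + 225 to s^2 + 2ζωₙs + ωₙ²: ωₙ = 15 rad/s and ζ = 9/(2·15) = 0.3.
%OS = 100·exp(−πζ/√(1−ζ²)) = 100·exp(−π·0.3/√(1−0.3²)) ≈ 37.2%.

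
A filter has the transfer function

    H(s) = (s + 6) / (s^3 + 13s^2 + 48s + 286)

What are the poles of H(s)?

s = -1 + 5j, -1 - 5j, -11

The poles are the roots of the denominator s^3 + 13s^2 + 48s + 286 = 0.
Trying s = -11: the polynomial evaluates to 0, so (s + 11) is a factor.
Dividing out leaves s^2 + 2s + 26 = 0.
The quadratic formula then gives s = -1 ± 5j.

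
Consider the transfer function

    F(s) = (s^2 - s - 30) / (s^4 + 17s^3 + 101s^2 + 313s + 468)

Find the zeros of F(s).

s = -5, 6

Set the numerator to zero: s^2 - s - 30 = 0.
Factoring: (s + 5)(s - 6) = 0.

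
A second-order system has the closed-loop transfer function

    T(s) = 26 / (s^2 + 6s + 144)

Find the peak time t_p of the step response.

t_p ≈ 0.2704 s

Comparing s^2 + 6s + 144 to s^2 + 2ζωₙs + ωₙ²: ωₙ = 12 rad/s and ζ = 6/(2·12) = 0.25.
ζωₙ = 6/2 = 3, so ω_d = ωₙ√(1−ζ²) = √(ωₙ² − (ζωₙ)²) = √(144 − 3²) = √135 ≈ 11.62 rad/s.
t_p = π/ω_d = π/11.62 ≈ 0.2704 s.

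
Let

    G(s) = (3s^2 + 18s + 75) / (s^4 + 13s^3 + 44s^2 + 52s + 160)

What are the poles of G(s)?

s = ±2j, -5, -8

The poles are the roots of the denominator s^4 + 13s^3 + 44s^2 + 52s + 160 = 0.
Trying s = -5: the polynomial evaluates to 0, so (s + 5) is a factor.
Dividing out leaves s^3 + 8s^2 + 4s + 32 = 0.
This factors further as (s^2 + 4)(s + 8) = 0.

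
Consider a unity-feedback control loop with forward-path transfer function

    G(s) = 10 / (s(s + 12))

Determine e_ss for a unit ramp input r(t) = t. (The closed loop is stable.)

e_ss = 1.200

G(s) has one pole at the origin.
This is a Type 1 system. Kv = lim_{s→0} s·G(s) = 10/12 = 5/6.
e_ss = 1/Kv = 1/(5/6) = 6/5 ≈ 1.200.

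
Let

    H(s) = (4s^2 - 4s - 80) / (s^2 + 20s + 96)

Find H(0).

Set s = 0: H(0) = (-80) / (96) = -5/6.

H(0) = -5/6 ≈ -0.8333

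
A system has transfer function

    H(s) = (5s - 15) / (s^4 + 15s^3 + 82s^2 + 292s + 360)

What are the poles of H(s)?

The poles are the roots of the denominator s^4 + 15s^3 + 82s^2 + 292s + 360 = 0.
Trying s = -2: the polynomial evaluates to 0, so (s + 2) is a factor.
Dividing out leaves s^3 + 13s^2 + 56s + 180 = 0.
This factors further as (s^2 + 4s + 20)(s + 9) = 0.

s = -2 + 4j, -2 - 4j, -2, -9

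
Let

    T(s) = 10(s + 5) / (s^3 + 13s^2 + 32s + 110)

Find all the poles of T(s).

s = -11, -1 + 3j, -1 - 3j

The poles are the roots of the denominator s^3 + 13s^2 + 32s + 110 = 0.
Trying s = -11: the polynomial evaluates to 0, so (s + 11) is a factor.
Dividing out leaves s^2 + 2s + 10 = 0.
The quadratic formula then gives s = -1 ± 3j.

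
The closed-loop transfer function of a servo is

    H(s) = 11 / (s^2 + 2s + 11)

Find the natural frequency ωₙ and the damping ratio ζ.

Compare the denominator to the standard form s^2 + 2ζωₙs + ωₙ².
ωₙ² = 11, so ωₙ = √11 ≈ 3.317 rad/s.
2ζωₙ = 2, so ζ = 2/(2·√11) ≈ 0.3015.

ωₙ ≈ 3.317 rad/s, ζ ≈ 0.3015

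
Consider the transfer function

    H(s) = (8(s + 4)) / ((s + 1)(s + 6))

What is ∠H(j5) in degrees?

At s = j5: numerator = 32 + j40, denominator = -19 + j35.
∠H = ∠num − ∠den = 51.340° − (118.50°) = -67.16°.

∠H(j5) ≈ -67.16°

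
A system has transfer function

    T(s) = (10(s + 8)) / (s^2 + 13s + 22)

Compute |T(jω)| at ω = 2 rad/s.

|T(j2)| ≈ 2.608

Substitute s = j2: numerator = 80 + j20, denominator = 18 + j26.
|T(j2)| = |80 + j20| / |18 + j26| = 82.462 / 31.623 ≈ 2.608.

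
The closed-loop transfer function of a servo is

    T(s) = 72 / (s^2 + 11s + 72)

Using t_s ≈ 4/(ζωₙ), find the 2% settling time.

Comparing s^2 + 11s + 72 to s^2 + 2ζωₙs + ωₙ²: ωₙ = √72 ≈ 8.485 rad/s and ζ = 11/(2·√72) ≈ 0.6482.
ζωₙ = 11/2 = 5.5, so t_s ≈ 4/(ζωₙ) = 4/5.5 ≈ 0.7273 s.

t_s ≈ 0.7273 s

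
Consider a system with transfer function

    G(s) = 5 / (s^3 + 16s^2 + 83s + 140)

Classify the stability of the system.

The denominator s^3 + 16s^2 + 83s + 140 factors as (s + 5)(s + 4)(s + 7), giving poles at s = -5, -4, -7.
Since all poles lie strictly in the left half-plane, the system is stable.

stable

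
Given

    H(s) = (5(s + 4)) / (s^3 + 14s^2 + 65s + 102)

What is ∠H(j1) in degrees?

∠H(j1) ≈ -21.99°

At s = j1: numerator = 20 + j5, denominator = 88 + j64.
∠H = ∠num − ∠den = 14.036° − (36.027°) = -21.99°.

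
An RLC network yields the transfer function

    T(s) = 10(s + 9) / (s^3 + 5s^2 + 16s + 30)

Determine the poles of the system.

s = -1 ± 3j, -3

The poles are the roots of the denominator s^3 + 5s^2 + 16s + 30 = 0.
Trying s = -3: the polynomial evaluates to 0, so (s + 3) is a factor.
Dividing out leaves s^2 + 2s + 10 = 0.
The quadratic formula then gives s = -1 ± 3j.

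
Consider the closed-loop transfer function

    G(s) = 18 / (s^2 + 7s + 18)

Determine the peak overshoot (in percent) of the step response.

%OS ≈ 1.02%

Comparing s^2 + 7s + 18 to s^2 + 2ζωₙs + ωₙ²: ωₙ = √18 ≈ 4.243 rad/s and ζ = 7/(2·√18) ≈ 0.8250.
%OS = 100·exp(−πζ/√(1−ζ²)) = 100·exp(−π·0.8250/√(1−0.8250²)) ≈ 1.02%.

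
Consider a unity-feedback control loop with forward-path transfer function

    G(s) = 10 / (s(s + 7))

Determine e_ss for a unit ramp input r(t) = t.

G(s) has one pole at the origin.
This is a Type 1 system. Kv = lim_{s→0} s·G(s) = 10/7.
e_ss = 1/Kv = 1/(10/7) = 7/10 ≈ 0.7000.

e_ss = 0.7000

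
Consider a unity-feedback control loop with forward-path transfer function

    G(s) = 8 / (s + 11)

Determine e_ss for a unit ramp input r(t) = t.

G(s) has no poles at the origin.
This is a Type 0 system; Kv = lim_{s→0} s·G(s) = 0, so the steady-state error for a ramp input is infinite.

e_ss = ∞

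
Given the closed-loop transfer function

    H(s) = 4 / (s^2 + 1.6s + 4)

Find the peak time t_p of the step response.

t_p ≈ 1.714 s

Comparing s^2 + 1.6s + 4 to s^2 + 2ζωₙs + ωₙ²: ωₙ = 2 rad/s and ζ = 1.6/(2·2) = 0.4.
ζωₙ = 1.6/2 = 0.8, so ω_d = ωₙ√(1−ζ²) = √(ωₙ² − (ζωₙ)²) = √(4 − 0.8²) = √3.36 ≈ 1.833 rad/s.
t_p = π/ω_d = π/1.833 ≈ 1.714 s.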